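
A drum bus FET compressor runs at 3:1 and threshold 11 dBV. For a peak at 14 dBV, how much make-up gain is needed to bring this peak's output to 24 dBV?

12 dB

The peak compresses to 11 + 3/3 = 12 dBV.
To reach 24 dBV requires 24 − 12 = 12 dB of make-up.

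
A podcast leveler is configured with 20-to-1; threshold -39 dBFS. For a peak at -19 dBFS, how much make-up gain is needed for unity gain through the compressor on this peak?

Overshoot 20 dB → 20/20 = 1 dB after compression, so the compressed level is -39 + 1 = -38 dBFS.
Make-up = target − compressed = -19 − (-38) = 19 dB.

19 dB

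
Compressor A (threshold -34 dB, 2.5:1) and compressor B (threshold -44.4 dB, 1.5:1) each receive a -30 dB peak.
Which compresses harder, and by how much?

B, by 2.4 dB

A: GR = 4 − 4/2.5 = 2.4 dB.
B: GR = 14.4 − 14.4/1.5 = 4.8 dB.
B reduces 2.4 dB more.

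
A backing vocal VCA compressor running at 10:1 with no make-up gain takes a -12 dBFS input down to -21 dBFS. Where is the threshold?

-22 dBFS

Let T be the threshold. Output overshoot = (input overshoot)/R, so -21 − T = (-12 − T)/10.
10·(-21 − T) = -12 − T → 9·T = -210 − (-12) = -198.
T = -198/9 = -22 dBFS.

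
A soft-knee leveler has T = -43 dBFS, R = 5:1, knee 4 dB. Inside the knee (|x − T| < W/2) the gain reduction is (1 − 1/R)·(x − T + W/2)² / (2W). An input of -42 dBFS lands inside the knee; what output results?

x − T + W/2 = -42 − (-43) + 2 = 3.
GR = (1 − 1/5) × 3² / 8 = 0.8 × 9 / 8 = 0.9 dB.
Output = -42 − 0.9 = -42.9 dBFS.

-42.9 dBFS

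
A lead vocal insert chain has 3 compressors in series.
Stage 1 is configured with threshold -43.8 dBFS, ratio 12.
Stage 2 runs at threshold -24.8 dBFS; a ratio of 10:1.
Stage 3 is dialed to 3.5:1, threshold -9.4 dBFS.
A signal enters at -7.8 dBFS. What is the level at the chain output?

Stage 1: 36 dB above -43.8 dBFS, reduced 12:1 to 3 dB above → -40.8 dBFS.
Stage 2: below threshold (-40.8 ≤ -24.8); passes unchanged; output -40.8 dBFS.
Stage 3: -40.8 dBFS ≤ -9.4 dBFS, so stage 3 doesn't engage; output -40.8 dBFS.

-40.8 dBFS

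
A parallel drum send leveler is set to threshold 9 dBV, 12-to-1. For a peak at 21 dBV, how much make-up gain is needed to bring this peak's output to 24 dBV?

14 dB

Without make-up, output = threshold + overshoot/12 = 9 + 1 = 10 dBV.
Gap to target: 14 dB.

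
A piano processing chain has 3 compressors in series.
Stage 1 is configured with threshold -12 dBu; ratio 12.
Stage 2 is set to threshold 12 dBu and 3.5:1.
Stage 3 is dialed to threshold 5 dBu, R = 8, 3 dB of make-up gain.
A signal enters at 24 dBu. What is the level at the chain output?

-6 dBu

Stage 1: 24 dBu is 36 dB over -12 dBu; at 12:1 that becomes 3 dB over, giving -9 dBu.
Stage 2: below threshold (-9 ≤ 12); passes unchanged; output -9 dBu.
Stage 3: -9 dBu ≤ 5 dBu, so stage 3 doesn't engage; make-up brings it to -6 dBu.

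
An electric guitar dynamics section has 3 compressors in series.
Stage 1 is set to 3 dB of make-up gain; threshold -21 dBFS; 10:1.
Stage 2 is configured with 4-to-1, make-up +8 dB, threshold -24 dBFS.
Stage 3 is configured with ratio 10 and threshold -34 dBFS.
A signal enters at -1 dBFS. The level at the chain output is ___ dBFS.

-32 dBFS

Stage 1: -1 dBFS is 20 dB over -21 dBFS; at 10:1 that becomes 2 dB over, giving -19 dBFS; +3 dB make-up → -16 dBFS.
Stage 2: overshoot 8 dB → 8/4 = 2 dB → -22 dBFS; +8 dB make-up → -14 dBFS.
Stage 3: overshoot 20 dB → 20/10 = 2 dB → -32 dBFS.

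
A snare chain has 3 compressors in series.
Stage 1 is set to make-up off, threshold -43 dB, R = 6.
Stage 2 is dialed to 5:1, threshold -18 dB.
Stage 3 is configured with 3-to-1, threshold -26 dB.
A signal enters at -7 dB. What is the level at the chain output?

Stage 1: -7 dB is 36 dB over -43 dB; at 6:1 that becomes 6 dB over, giving -37 dB.
Stage 2: -37 dB ≤ -18 dB, so stage 2 doesn't engage; output -37 dB.
Stage 3: -37 dB is at or below the -26 dB threshold — no compression; output -37 dB.

-37 dB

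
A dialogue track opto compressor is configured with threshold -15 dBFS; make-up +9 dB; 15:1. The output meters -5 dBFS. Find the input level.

0 dBFS

Before make-up, the level was -5 − 9 = -14 dBFS.
That's 1 dB above the -15 dBFS threshold.
Undo the ratio: input overshoot = 1 × 15 = 15 dB, giving input = 0 dBFS.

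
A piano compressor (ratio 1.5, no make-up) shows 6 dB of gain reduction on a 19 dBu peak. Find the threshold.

1 dBu

Let T be the threshold. Output overshoot = (input overshoot)/R, so 13 − T = (19 − T)/1.5.
1.5·(13 − T) = 19 − T → 0.5·T = 19.5 − 19 = 0.5.
T = 0.5/0.5 = 1 dBu.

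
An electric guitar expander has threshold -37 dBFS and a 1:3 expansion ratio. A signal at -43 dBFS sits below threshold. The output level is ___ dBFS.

Undershoot = (-37) − (-43) = 6 dB.
At 1:3, that expands to 18 dB under threshold.
Output = -37 − 18 = -55 dBFS.

-55 dBFS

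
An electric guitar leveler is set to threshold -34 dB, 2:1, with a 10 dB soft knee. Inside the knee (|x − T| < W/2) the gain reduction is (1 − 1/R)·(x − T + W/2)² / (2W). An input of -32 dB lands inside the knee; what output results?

x − T + W/2 = -32 − (-34) + 5 = 7.
GR = (1 − 1/2) × 7² / 20 = 0.5 × 49 / 20 = 1.225 dB.
Output = -32 − 1.225 = -33.225 dB.

-33.225 dB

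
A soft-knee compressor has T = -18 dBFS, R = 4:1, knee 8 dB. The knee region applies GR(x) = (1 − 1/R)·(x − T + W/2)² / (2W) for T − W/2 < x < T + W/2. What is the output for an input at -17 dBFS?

-18.171875 dBFS

x − T + W/2 = -17 − (-18) + 4 = 5.
GR = (1 − 1/4) × 5² / 16 = 0.75 × 25 / 16 = 1.171875 dB.
Output = -17 − 1.171875 = -18.171875 dBFS.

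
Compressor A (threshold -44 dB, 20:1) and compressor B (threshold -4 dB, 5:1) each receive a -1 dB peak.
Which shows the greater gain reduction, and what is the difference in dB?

A, by 38.45 dB

A: overshoot 43 dB → output overshoot 2.15 dB → GR 40.85 dB.
B: overshoot 3 dB → output overshoot 0.6 dB → GR 2.4 dB.
Difference: 38.45 dB in favour of A.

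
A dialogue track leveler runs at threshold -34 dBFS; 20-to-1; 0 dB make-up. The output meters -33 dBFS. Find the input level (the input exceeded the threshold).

That's 1 dB above the -34 dBFS threshold.
Input overshoot = R × output overshoot = 20 dB → input = -34 + 20 = -14 dBFS.

-14 dBFS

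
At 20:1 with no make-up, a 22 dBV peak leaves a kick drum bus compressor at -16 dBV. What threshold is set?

-18 dBV

Input is 40 dB above T (since output overshoot × R = input overshoot: (-16 − T)·20 = 22 − T gives T = -18 dBV).
Check: -18 + (22 − (-18))/20 = -18 + 2 = -16 dBV. ✓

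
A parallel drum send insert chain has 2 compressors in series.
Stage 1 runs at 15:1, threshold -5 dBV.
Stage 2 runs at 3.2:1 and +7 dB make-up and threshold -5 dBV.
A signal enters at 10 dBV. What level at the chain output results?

Stage 1: 10 dBV is 15 dB over -5 dBV; at 15:1 that becomes 1 dB over, giving -4 dBV.
Stage 2: 1 dB above -5 dBV, reduced 3.2:1 to 0.3125 dB above → -4.6875 dBV; +7 dB make-up → 2.3125 dBV.

2.3125 dBV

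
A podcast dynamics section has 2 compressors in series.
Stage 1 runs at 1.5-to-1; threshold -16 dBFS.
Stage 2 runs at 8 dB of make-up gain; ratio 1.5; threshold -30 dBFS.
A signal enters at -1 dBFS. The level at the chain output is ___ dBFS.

Stage 1: overshoot 15 dB → 15/1.5 = 10 dB → -6 dBFS.
Stage 2: 24 dB above -30 dBFS, reduced 1.5:1 to 16 dB above → -14 dBFS; +8 dB make-up → -6 dBFS.

-6 dBFS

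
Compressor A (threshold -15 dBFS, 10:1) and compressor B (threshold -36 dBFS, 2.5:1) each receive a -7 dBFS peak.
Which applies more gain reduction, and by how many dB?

B, by 10.2 dB

A: GR = 8 − 8/10 = 7.2 dB.
B: GR = 29 − 29/2.5 = 17.4 dB.
B applies 10.2 dB more gain reduction.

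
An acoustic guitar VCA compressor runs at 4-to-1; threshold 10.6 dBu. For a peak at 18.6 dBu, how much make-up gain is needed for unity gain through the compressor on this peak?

Without make-up, output = threshold + overshoot/4 = 10.6 + 2 = 12.6 dBu.
Gap to target: 6 dB.

6 dB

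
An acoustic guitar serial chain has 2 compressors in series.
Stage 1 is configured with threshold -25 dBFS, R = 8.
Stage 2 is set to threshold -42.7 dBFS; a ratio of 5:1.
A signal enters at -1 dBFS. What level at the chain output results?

Stage 1: -1 dBFS is 24 dB over -25 dBFS; at 8:1 that becomes 3 dB over, giving -22 dBFS.
Stage 2: overshoot 20.7 dB → 20.7/5 = 4.14 dB → -38.56 dBFS.

-38.56 dBFS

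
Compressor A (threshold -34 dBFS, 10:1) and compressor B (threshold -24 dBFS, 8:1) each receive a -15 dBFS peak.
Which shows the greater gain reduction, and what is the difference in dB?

A: 19 dB over, compressed to 1.9 dB over, so 17.1 dB of GR.
B: 9 dB over, compressed to 1.125 dB over, so 7.875 dB of GR.
A reduces 9.225 dB more.

A, by 9.225 dB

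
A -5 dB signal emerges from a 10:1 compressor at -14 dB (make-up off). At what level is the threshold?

Gain reduction = -5 − (-14) = 9 dB; output overshoot = GR / (R − 1) = 9 / 9 = 1 dB.
Threshold = output − output overshoot = -14 − 1 = -15 dB.

-15 dB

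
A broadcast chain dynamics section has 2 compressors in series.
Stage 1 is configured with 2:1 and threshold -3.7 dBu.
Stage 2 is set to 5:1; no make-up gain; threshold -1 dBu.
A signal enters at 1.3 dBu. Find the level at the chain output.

-1.2 dBu

Stage 1: 1.3 dBu is 5 dB over -3.7 dBu; at 2:1 that becomes 2.5 dB over, giving -1.2 dBu.
Stage 2: -1.2 dBu is at or below the -1 dBu threshold — no compression; output -1.2 dBu.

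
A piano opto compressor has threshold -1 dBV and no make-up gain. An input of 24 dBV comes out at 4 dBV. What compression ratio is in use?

5:1

Input overshoot = 24 − (-1) = 25 dB; output overshoot = 4 − (-1) = 5 dB.
Ratio = 25 / 5 = 5.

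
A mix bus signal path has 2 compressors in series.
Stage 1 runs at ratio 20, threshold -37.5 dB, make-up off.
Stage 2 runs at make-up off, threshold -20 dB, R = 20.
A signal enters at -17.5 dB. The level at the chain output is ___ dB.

Stage 1: overshoot 20 dB → 20/20 = 1 dB → -36.5 dB.
Stage 2: below threshold (-36.5 ≤ -20); passes unchanged; output -36.5 dB.

-36.5 dB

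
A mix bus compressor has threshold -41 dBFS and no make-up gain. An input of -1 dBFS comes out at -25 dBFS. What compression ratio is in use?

Input overshoot = -1 − (-41) = 40 dB; output overshoot = -25 − (-41) = 16 dB.
Ratio = 40 / 16 = 2.5.

2.5:1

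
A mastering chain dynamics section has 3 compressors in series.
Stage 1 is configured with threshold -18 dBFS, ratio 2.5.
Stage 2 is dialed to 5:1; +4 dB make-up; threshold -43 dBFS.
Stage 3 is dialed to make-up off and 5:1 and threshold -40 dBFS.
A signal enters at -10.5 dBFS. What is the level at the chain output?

Stage 1: 7.5 dB above -18 dBFS, reduced 2.5:1 to 3 dB above → -15 dBFS.
Stage 2: 28 dB above -43 dBFS, reduced 5:1 to 5.6 dB above → -37.4 dBFS; +4 dB make-up → -33.4 dBFS.
Stage 3: overshoot 6.6 dB → 6.6/5 = 1.32 dB → -38.68 dBFS.

-38.68 dBFS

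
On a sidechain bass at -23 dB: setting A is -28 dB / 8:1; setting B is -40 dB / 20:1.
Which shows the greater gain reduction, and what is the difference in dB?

B, by 11.775 dB

A: GR = 5 − 5/8 = 4.375 dB.
B: GR = 17 − 17/20 = 16.15 dB.
B reduces 11.775 dB more.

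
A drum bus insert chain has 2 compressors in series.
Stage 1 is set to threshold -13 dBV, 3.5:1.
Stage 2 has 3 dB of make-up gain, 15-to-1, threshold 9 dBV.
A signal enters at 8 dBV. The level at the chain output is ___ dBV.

Stage 1: 8 dBV is 21 dB over -13 dBV; at 3.5:1 that becomes 6 dB over, giving -7 dBV.
Stage 2: -7 dBV is at or below the 9 dBV threshold — no compression; make-up brings it to -4 dBV.

-4 dBV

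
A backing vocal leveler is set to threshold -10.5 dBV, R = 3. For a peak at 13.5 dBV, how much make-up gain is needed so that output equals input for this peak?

16 dB

Without make-up, output = threshold + overshoot/3 = -10.5 + 8 = -2.5 dBV.
Gap to target: 16 dB.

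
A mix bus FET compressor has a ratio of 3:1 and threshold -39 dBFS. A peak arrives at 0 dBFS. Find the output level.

The input is 39 dB above the -39 dBFS threshold.
3:1 compression reduces that to 39/3 = 13 dB over.
So the level is -39 + 13 = -26 dBFS.

-26 dBFS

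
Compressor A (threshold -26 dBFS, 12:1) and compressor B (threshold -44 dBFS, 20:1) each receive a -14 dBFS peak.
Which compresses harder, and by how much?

B, by 17.5 dB

A: 12 dB over, compressed to 1 dB over, so 11 dB of GR.
B: 30 dB over, compressed to 1.5 dB over, so 28.5 dB of GR.
B reduces 17.5 dB more.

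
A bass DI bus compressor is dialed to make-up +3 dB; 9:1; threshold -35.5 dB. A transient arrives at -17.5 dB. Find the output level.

-17.5 dB sits 18 dB over threshold.
The 18 dB excess becomes 2 dB after 9:1 reduction.
That puts the output at -33.5 dB; make-up adds 3 dB, giving -30.5 dB.

-30.5 dB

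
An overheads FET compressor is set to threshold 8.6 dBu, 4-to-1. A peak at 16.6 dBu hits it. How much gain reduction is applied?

The signal is 8 dB above threshold.
At 4:1, output sits 8/4 = 2 dB above threshold.
GR = overshoot in − overshoot out = 8 − 2 = 6 dB.

6 dB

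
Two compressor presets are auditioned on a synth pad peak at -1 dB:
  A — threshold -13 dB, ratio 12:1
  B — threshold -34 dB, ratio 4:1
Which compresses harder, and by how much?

B, by 13.75 dB

A: GR = 12 − 12/12 = 11 dB.
B: GR = 33 − 33/4 = 24.75 dB.
Difference: 13.75 dB in favour of B.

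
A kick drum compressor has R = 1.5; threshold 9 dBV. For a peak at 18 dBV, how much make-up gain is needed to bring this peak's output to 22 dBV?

7 dB

Without make-up, output = threshold + overshoot/1.5 = 9 + 6 = 15 dBV.
Gap to target: 7 dB.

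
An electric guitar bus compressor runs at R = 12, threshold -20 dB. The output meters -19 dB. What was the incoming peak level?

That's 1 dB above the -20 dB threshold.
Input overshoot = R × output overshoot = 12 dB → input = -20 + 12 = -8 dB.

-8 dB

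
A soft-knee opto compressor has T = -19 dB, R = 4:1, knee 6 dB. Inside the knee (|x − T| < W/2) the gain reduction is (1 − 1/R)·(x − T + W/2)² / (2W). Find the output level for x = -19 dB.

x − T + W/2 = -19 − (-19) + 3 = 3.
GR = (1 − 1/4) × 3² / 12 = 0.75 × 9 / 12 = 0.5625 dB.
Output = -19 − 0.5625 = -19.5625 dB.

-19.5625 dB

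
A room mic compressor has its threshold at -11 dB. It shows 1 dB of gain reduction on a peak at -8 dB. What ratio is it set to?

1.5:1

Input overshoot = -8 − (-11) = 3 dB.
Output overshoot = 3 − 1 = 2 dB.
Ratio = input overshoot / output overshoot = 3 / 2 = 1.5.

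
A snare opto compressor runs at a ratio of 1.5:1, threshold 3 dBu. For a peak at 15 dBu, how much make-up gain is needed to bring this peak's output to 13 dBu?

Overshoot 12 dB → 12/1.5 = 8 dB after compression, so the compressed level is 3 + 8 = 11 dBu.
Make-up = target − compressed = 13 − 11 = 2 dB.

2 dB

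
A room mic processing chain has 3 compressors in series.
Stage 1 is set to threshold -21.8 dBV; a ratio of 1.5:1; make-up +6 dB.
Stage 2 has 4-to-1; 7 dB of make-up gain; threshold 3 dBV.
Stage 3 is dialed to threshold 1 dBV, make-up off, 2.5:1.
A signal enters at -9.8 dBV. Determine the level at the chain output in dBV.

Stage 1: -9.8 dBV is 12 dB over -21.8 dBV; at 1.5:1 that becomes 8 dB over, giving -13.8 dBV; +6 dB make-up → -7.8 dBV.
Stage 2: -7.8 dBV is at or below the 3 dBV threshold — no compression; make-up brings it to -0.8 dBV.
Stage 3: -0.8 dBV is at or below the 1 dBV threshold — no compression; output -0.8 dBV.

-0.8 dBV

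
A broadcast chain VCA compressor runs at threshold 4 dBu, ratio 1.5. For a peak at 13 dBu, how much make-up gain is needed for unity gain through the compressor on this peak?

The peak compresses to 4 + 9/1.5 = 10 dBu.
To reach 13 dBu requires 13 − 10 = 3 dB of make-up.

3 dB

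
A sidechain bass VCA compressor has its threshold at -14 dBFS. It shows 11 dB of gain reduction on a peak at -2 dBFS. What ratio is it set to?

Input overshoot = -2 − (-14) = 12 dB.
Output overshoot = 12 − 11 = 1 dB.
Ratio = input overshoot / output overshoot = 12 / 1 = 12.

12:1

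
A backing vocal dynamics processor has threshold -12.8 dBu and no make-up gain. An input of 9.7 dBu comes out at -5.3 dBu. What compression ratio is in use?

3:1

Input overshoot = 9.7 − (-12.8) = 22.5 dB; output overshoot = -5.3 − (-12.8) = 7.5 dB.
Ratio = 22.5 / 7.5 = 3.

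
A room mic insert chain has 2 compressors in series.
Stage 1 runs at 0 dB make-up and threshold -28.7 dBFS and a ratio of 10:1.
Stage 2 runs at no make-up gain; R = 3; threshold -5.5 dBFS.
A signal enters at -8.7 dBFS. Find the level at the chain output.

Stage 1: overshoot 20 dB → 20/10 = 2 dB → -26.7 dBFS.
Stage 2: below threshold (-26.7 ≤ -5.5); passes unchanged; output -26.7 dBFS.

-26.7 dBFS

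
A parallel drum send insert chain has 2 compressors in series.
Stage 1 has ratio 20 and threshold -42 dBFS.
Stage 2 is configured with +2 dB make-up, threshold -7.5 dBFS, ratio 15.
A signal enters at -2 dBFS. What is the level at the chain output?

Stage 1: overshoot 40 dB → 40/20 = 2 dB → -40 dBFS.
Stage 2: -40 dBFS ≤ -7.5 dBFS, so stage 2 doesn't engage; make-up brings it to -38 dBFS.

-38 dBFS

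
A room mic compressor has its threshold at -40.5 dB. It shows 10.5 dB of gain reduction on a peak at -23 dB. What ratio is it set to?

Input overshoot = -23 − (-40.5) = 17.5 dB.
Output overshoot = 17.5 − 10.5 = 7 dB.
Ratio = input overshoot / output overshoot = 17.5 / 7 = 2.5.

2.5:1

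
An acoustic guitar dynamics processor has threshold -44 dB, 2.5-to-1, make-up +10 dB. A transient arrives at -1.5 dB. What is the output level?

Overshoot: -1.5 − (-44) = 42.5 dB.
The 42.5 dB excess becomes 17 dB after 2.5:1 reduction.
So the level is -44 + 17 = -27 dB; make-up adds 10 dB, giving -17 dB.

-17 dB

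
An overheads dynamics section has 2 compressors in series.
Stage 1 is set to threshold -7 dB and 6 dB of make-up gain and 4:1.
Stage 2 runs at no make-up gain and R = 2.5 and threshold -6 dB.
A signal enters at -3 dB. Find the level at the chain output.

-3.6 dB

Stage 1: overshoot 4 dB → 4/4 = 1 dB → -6 dB; +6 dB make-up → 0 dB.
Stage 2: 6 dB above -6 dB, reduced 2.5:1 to 2.4 dB above → -3.6 dB.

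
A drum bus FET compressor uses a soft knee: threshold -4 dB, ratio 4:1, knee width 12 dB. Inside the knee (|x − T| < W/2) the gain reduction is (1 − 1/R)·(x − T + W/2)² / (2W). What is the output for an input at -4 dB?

x − T + W/2 = -4 − (-4) + 6 = 6.
GR = (1 − 1/4) × 6² / 24 = 0.75 × 36 / 24 = 1.125 dB.
Output = -4 − 1.125 = -5.125 dB.

-5.125 dB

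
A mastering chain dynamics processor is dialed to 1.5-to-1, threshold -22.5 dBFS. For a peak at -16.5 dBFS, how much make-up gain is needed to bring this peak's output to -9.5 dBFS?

The peak compresses to -22.5 + 6/1.5 = -18.5 dBFS.
To reach -9.5 dBFS requires -9.5 − (-18.5) = 9 dB of make-up.

9 dB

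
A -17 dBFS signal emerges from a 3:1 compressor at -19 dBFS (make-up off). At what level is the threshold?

-20 dBFS

Let T be the threshold. Output overshoot = (input overshoot)/R, so -19 − T = (-17 − T)/3.
3·(-19 − T) = -17 − T → 2·T = -57 − (-17) = -40.
T = -40/2 = -20 dBFS.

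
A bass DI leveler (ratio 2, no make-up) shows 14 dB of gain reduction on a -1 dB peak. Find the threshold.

Let T be the threshold. Output overshoot = (input overshoot)/R, so -15 − T = (-1 − T)/2.
2·(-15 − T) = -1 − T → 1·T = -30 − (-1) = -29.
T = -29/1 = -29 dB.

-29 dB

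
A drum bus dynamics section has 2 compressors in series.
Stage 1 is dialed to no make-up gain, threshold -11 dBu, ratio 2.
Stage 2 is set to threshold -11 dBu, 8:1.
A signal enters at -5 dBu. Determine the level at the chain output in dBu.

-10.625 dBu

Stage 1: overshoot 6 dB → 6/2 = 3 dB → -8 dBu.
Stage 2: -8 dBu is 3 dB over -11 dBu; at 8:1 that becomes 0.375 dB over, giving -10.625 dBu.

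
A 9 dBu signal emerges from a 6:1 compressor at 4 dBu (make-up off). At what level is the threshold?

Gain reduction = 9 − 4 = 5 dB; output overshoot = GR / (R − 1) = 5 / 5 = 1 dB.
Threshold = output − output overshoot = 4 − 1 = 3 dBu.

3 dBu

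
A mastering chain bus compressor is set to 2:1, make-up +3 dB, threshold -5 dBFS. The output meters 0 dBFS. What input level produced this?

Stripping the +3 dB make-up gives -3 dBFS at the gain stage.
That's 2 dB above the -5 dBFS threshold.
Input overshoot = R × output overshoot = 4 dB → input = -5 + 4 = -1 dBFS.

-1 dBFS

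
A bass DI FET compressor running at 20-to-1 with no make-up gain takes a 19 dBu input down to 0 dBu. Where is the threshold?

-1 dBu

Let T be the threshold. Output overshoot = (input overshoot)/R, so 0 − T = (19 − T)/20.
20·(0 − T) = 19 − T → 19·T = 0 − 19 = -19.
T = -19/19 = -1 dBu.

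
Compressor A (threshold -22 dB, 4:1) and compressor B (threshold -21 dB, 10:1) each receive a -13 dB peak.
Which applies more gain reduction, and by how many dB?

B, by 0.45 dB

A: overshoot 9 dB → output overshoot 2.25 dB → GR 6.75 dB.
B: overshoot 8 dB → output overshoot 0.8 dB → GR 7.2 dB.
B applies 0.45 dB more gain reduction.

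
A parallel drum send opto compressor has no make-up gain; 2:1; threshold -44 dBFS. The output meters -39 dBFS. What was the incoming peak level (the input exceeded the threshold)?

That's 5 dB above the -44 dBFS threshold.
Before 2:1 compression the overshoot was 5 × 2 = 10 dB, so input = -44 + 10 = -34 dBFS.

-34 dBFS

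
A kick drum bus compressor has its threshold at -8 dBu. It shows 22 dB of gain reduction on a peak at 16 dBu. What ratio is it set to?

Input overshoot = 16 − (-8) = 24 dB.
Output overshoot = 24 − 22 = 2 dB.
Ratio = input overshoot / output overshoot = 24 / 2 = 12.

12:1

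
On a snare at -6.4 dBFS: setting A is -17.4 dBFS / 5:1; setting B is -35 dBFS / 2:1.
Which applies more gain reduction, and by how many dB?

B, by 5.5 dB

A: GR = 11 − 11/5 = 8.8 dB.
B: GR = 28.6 − 28.6/2 = 14.3 dB.
B applies 5.5 dB more gain reduction.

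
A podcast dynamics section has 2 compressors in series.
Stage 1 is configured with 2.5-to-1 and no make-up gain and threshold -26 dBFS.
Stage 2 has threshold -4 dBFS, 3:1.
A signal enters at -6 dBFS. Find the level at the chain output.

-18 dBFS

Stage 1: 20 dB above -26 dBFS, reduced 2.5:1 to 8 dB above → -18 dBFS.
Stage 2: below threshold (-18 ≤ -4); passes unchanged; output -18 dBFS.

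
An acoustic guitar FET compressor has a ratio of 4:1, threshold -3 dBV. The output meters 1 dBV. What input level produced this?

13 dBV

The compressed level sits 1 − (-3) = 4 dB over threshold.
Undo the ratio: input overshoot = 4 × 4 = 16 dB, giving input = 13 dBV.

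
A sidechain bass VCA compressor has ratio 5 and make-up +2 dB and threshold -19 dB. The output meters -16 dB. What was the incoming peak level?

-14 dB

Stripping the +2 dB make-up gives -18 dB at the gain stage.
The compressed level sits -18 − (-19) = 1 dB over threshold.
Before 5:1 compression the overshoot was 1 × 5 = 5 dB, so input = -19 + 5 = -14 dB.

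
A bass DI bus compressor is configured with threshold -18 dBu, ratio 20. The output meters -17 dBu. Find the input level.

The compressed level sits -17 − (-18) = 1 dB over threshold.
Before 20:1 compression the overshoot was 1 × 20 = 20 dB, so input = -18 + 20 = 2 dBu.

2 dBu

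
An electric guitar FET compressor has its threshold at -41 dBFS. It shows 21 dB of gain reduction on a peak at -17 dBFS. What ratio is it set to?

8:1

Input overshoot = -17 − (-41) = 24 dB.
Output overshoot = 24 − 21 = 3 dB.
Ratio = input overshoot / output overshoot = 24 / 3 = 8.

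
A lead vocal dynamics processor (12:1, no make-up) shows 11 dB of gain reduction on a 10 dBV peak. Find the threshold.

-2 dBV

Let T be the threshold. Output overshoot = (input overshoot)/R, so -1 − T = (10 − T)/12.
12·(-1 − T) = 10 − T → 11·T = -12 − 10 = -22.
T = -22/11 = -2 dBV.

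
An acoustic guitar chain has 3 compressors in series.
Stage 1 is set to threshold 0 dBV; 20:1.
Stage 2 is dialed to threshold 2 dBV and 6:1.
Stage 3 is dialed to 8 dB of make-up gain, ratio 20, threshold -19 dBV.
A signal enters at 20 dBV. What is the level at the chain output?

Stage 1: overshoot 20 dB → 20/20 = 1 dB → 1 dBV.
Stage 2: below threshold (1 ≤ 2); passes unchanged; output 1 dBV.
Stage 3: 1 dBV is 20 dB over -19 dBV; at 20:1 that becomes 1 dB over, giving -18 dBV; +8 dB make-up → -10 dBV.

-10 dBV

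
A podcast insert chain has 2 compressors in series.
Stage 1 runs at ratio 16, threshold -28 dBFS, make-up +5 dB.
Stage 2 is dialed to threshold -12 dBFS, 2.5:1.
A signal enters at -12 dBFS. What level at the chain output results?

Stage 1: overshoot 16 dB → 16/16 = 1 dB → -27 dBFS; +5 dB make-up → -22 dBFS.
Stage 2: -22 dBFS is at or below the -12 dBFS threshold — no compression; output -22 dBFS.

-22 dBFS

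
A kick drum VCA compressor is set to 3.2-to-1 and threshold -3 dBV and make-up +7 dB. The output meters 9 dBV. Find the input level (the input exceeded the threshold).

13 dBV

Before make-up, the level was 9 − 7 = 2 dBV.
That's 5 dB above the -3 dBV threshold.
Input overshoot = R × output overshoot = 16 dB → input = -3 + 16 = 13 dBV.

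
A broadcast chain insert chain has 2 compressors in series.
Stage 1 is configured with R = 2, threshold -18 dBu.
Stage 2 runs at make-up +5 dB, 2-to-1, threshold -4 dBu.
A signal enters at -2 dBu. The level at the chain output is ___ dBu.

-5 dBu

Stage 1: -2 dBu is 16 dB over -18 dBu; at 2:1 that becomes 8 dB over, giving -10 dBu.
Stage 2: -10 dBu is at or below the -4 dBu threshold — no compression; make-up brings it to -5 dBu.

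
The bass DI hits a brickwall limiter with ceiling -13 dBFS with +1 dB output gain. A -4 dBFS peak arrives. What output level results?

-12 dBFS

At ∞:1, everything above -13 dBFS is held at the ceiling.
Output gain then adds 1 dB: -13 + 1 = -12 dBFS.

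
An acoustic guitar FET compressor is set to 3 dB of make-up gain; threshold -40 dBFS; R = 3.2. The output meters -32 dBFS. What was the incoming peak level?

-24 dBFS

Remove make-up: -32 − 3 = -35 dBFS.
Post-compression overshoot = -35 − (-40) = 5 dB.
Undo the ratio: input overshoot = 5 × 3.2 = 16 dB, giving input = -24 dBFS.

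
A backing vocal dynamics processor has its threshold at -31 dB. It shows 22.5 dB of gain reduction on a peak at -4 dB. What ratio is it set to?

Input overshoot = -4 − (-31) = 27 dB.
Output overshoot = 27 − 22.5 = 4.5 dB.
Ratio = input overshoot / output overshoot = 27 / 4.5 = 6.

6:1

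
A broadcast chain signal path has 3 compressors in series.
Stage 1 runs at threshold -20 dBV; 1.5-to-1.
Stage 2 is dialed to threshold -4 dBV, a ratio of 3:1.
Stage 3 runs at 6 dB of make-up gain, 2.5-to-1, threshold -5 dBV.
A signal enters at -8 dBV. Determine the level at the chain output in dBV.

-6 dBV

Stage 1: -8 dBV is 12 dB over -20 dBV; at 1.5:1 that becomes 8 dB over, giving -12 dBV.
Stage 2: below threshold (-12 ≤ -4); passes unchanged; output -12 dBV.
Stage 3: -12 dBV ≤ -5 dBV, so stage 3 doesn't engage; make-up brings it to -6 dBV.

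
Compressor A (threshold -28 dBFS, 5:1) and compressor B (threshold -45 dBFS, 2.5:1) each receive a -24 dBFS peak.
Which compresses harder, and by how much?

B, by 9.4 dB

A: GR = 4 − 4/5 = 3.2 dB.
B: GR = 21 − 21/2.5 = 12.6 dB.
B reduces 9.4 dB more.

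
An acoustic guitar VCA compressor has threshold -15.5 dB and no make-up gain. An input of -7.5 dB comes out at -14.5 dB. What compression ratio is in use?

Input overshoot = -7.5 − (-15.5) = 8 dB; output overshoot = -14.5 − (-15.5) = 1 dB.
Ratio = 8 / 1 = 8.

8:1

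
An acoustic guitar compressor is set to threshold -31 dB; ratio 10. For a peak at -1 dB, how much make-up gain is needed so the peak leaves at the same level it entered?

Overshoot 30 dB → 30/10 = 3 dB after compression, so the compressed level is -31 + 3 = -28 dB.
Make-up = target − compressed = -1 − (-28) = 27 dB.

27 dB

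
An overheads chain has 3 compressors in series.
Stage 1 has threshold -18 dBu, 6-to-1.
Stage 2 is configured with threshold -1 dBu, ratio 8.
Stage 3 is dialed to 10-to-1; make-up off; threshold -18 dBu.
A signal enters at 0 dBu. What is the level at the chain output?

Stage 1: 0 dBu is 18 dB over -18 dBu; at 6:1 that becomes 3 dB over, giving -15 dBu.
Stage 2: -15 dBu ≤ -1 dBu, so stage 2 doesn't engage; output -15 dBu.
Stage 3: 3 dB above -18 dBu, reduced 10:1 to 0.3 dB above → -17.7 dBu.

-17.7 dBu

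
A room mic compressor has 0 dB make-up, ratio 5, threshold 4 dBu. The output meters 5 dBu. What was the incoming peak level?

9 dBu

That's 1 dB above the 4 dBu threshold.
Undo the ratio: input overshoot = 1 × 5 = 5 dB, giving input = 9 dBu.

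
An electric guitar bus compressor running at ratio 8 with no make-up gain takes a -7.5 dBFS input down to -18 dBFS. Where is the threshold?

Let T be the threshold. Output overshoot = (input overshoot)/R, so -18 − T = (-7.5 − T)/8.
8·(-18 − T) = -7.5 − T → 7·T = -144 − (-7.5) = -136.5.
T = -136.5/7 = -19.5 dBFS.

-19.5 dBFS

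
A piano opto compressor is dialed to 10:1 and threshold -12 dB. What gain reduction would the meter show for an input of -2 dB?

The signal is 10 dB above threshold.
After 10:1 compression the overshoot becomes 10/10 = 1 dB.
Gain reduction = 10 − 1 = 9 dB.

9 dB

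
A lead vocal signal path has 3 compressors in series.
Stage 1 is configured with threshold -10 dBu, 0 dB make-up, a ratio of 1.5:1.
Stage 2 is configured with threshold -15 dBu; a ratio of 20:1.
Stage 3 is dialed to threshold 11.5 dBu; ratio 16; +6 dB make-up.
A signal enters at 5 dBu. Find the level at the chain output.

Stage 1: 15 dB above -10 dBu, reduced 1.5:1 to 10 dB above → 0 dBu.
Stage 2: 15 dB above -15 dBu, reduced 20:1 to 0.75 dB above → -14.25 dBu.
Stage 3: below threshold (-14.25 ≤ 11.5); passes unchanged; make-up brings it to -8.25 dBu.

-8.25 dBu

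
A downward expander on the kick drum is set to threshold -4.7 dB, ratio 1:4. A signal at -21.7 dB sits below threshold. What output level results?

-72.7 dB

Undershoot = (-4.7) − (-21.7) = 17 dB.
At 1:4, that expands to 68 dB under threshold.
Output = -4.7 − 68 = -72.7 dB.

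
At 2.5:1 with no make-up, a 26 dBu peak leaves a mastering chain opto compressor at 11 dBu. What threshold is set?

1 dBu

Input is 25 dB above T (since output overshoot × R = input overshoot: (11 − T)·2.5 = 26 − T gives T = 1 dBu).
Check: 1 + (26 − 1)/2.5 = 1 + 10 = 11 dBu. ✓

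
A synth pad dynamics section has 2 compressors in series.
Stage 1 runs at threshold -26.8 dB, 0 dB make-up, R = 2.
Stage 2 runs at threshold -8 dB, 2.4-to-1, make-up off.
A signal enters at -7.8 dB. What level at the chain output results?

Stage 1: 19 dB above -26.8 dB, reduced 2:1 to 9.5 dB above → -17.3 dB.
Stage 2: below threshold (-17.3 ≤ -8); passes unchanged; output -17.3 dB.

-17.3 dB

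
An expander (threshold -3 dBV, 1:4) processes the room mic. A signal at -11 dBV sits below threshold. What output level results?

Below threshold, a 1:4 expander applies gain = (4−1)×(T − x) of attenuation.
(4−1) × 8 = 24 dB, so output = -11 − 24 = -35 dBV.

-35 dBV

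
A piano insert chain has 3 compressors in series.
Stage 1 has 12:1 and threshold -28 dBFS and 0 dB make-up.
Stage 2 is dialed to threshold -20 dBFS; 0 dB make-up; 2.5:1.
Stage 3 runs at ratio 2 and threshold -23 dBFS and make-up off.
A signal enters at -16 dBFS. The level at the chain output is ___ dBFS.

-27 dBFS

Stage 1: 12 dB above -28 dBFS, reduced 12:1 to 1 dB above → -27 dBFS.
Stage 2: below threshold (-27 ≤ -20); passes unchanged; output -27 dBFS.
Stage 3: below threshold (-27 ≤ -23); passes unchanged; output -27 dBFS.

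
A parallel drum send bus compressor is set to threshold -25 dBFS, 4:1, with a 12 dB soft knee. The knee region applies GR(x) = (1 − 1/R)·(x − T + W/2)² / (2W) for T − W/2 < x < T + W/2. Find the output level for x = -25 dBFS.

-26.125 dBFS

x − T + W/2 = -25 − (-25) + 6 = 6.
GR = (1 − 1/4) × 6² / 24 = 0.75 × 36 / 24 = 1.125 dB.
Output = -25 − 1.125 = -26.125 dBFS.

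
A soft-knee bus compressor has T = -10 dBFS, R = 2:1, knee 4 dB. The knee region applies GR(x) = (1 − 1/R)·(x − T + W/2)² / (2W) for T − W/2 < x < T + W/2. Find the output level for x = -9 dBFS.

-9.5625 dBFS

x − T + W/2 = -9 − (-10) + 2 = 3.
GR = (1 − 1/2) × 3² / 8 = 0.5 × 9 / 8 = 0.5625 dB.
Output = -9 − 0.5625 = -9.5625 dBFS.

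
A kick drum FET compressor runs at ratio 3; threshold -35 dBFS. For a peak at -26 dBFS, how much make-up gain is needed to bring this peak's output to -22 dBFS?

10 dB

Overshoot 9 dB → 9/3 = 3 dB after compression, so the compressed level is -35 + 3 = -32 dBFS.
Make-up = target − compressed = -22 − (-32) = 10 dB.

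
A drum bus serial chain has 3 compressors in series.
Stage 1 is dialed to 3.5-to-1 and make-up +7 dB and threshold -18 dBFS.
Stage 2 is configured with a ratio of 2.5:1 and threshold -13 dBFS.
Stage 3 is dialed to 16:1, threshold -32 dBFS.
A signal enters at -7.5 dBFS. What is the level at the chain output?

-30.6875 dBFS

Stage 1: overshoot 10.5 dB → 10.5/3.5 = 3 dB → -15 dBFS; +7 dB make-up → -8 dBFS.
Stage 2: overshoot 5 dB → 5/2.5 = 2 dB → -11 dBFS.
Stage 3: overshoot 21 dB → 21/16 = 1.3125 dB → -30.6875 dBFS.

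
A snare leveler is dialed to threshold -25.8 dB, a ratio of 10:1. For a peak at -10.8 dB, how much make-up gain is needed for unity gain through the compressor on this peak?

13.5 dB

Overshoot 15 dB → 15/10 = 1.5 dB after compression, so the compressed level is -25.8 + 1.5 = -24.3 dB.
Make-up = target − compressed = -10.8 − (-24.3) = 13.5 dB.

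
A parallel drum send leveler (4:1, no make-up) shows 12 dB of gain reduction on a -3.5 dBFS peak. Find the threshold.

-19.5 dBFS

Gain reduction = -3.5 − (-15.5) = 12 dB; output overshoot = GR / (R − 1) = 12 / 3 = 4 dB.
Threshold = output − output overshoot = -15.5 − 4 = -19.5 dBFS.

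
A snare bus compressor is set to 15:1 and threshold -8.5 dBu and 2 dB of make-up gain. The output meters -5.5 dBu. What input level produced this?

6.5 dBu

Remove make-up: -5.5 − 2 = -7.5 dBu.
That's 1 dB above the -8.5 dBu threshold.
Before 15:1 compression the overshoot was 1 × 15 = 15 dB, so input = -8.5 + 15 = 6.5 dBu.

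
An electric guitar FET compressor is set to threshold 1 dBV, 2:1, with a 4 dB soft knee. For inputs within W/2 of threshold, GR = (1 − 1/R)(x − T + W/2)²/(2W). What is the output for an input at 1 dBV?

0.75 dBV

x − T + W/2 = 1 − 1 + 2 = 2.
GR = (1 − 1/2) × 2² / 8 = 0.5 × 4 / 8 = 0.25 dB.
Output = 1 − 0.25 = 0.75 dBV.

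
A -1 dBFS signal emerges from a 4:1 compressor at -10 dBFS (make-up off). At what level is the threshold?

Gain reduction = -1 − (-10) = 9 dB; output overshoot = GR / (R − 1) = 9 / 3 = 3 dB.
Threshold = output − output overshoot = -10 − 3 = -13 dBFS.

-13 dBFS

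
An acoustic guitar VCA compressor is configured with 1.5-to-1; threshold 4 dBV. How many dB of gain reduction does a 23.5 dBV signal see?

6.5 dB

23.5 dBV exceeds the threshold by 19.5 dB.
A 1.5:1 ratio leaves 13 dB of that excess.
So the signal is attenuated by 19.5 − 13 = 6.5 dB.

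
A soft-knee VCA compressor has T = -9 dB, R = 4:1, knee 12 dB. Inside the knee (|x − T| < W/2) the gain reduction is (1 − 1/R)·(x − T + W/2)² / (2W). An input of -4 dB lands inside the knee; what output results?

-7.78125 dB

x − T + W/2 = -4 − (-9) + 6 = 11.
GR = (1 − 1/4) × 11² / 24 = 0.75 × 121 / 24 = 3.78125 dB.
Output = -4 − 3.78125 = -7.78125 dB.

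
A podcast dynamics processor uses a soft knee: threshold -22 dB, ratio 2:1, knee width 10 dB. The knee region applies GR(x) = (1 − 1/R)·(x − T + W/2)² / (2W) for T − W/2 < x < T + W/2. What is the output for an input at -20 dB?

-21.225 dB

x − T + W/2 = -20 − (-22) + 5 = 7.
GR = (1 − 1/2) × 7² / 20 = 0.5 × 49 / 20 = 1.225 dB.
Output = -20 − 1.225 = -21.225 dB.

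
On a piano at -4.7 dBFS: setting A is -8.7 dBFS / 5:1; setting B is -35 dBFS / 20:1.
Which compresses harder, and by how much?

B, by 25.585 dB

A: 4 dB over, compressed to 0.8 dB over, so 3.2 dB of GR.
B: 30.3 dB over, compressed to 1.515 dB over, so 28.785 dB of GR.
Difference: 25.585 dB in favour of B.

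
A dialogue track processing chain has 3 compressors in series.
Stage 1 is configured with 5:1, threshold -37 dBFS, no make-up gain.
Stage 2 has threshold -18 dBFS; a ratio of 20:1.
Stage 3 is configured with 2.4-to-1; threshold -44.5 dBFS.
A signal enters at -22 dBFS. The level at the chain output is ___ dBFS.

Stage 1: -22 dBFS is 15 dB over -37 dBFS; at 5:1 that becomes 3 dB over, giving -34 dBFS.
Stage 2: -34 dBFS is at or below the -18 dBFS threshold — no compression; output -34 dBFS.
Stage 3: overshoot 10.5 dB → 10.5/2.4 = 4.375 dB → -40.125 dBFS.

-40.125 dBFS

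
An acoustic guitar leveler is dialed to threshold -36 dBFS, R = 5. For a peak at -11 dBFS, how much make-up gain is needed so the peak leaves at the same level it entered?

The peak compresses to -36 + 25/5 = -31 dBFS.
To reach -11 dBFS requires -11 − (-31) = 20 dB of make-up.

20 dB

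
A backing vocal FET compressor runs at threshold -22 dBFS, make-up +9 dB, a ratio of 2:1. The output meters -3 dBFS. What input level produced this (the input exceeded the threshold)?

Before make-up, the level was -3 − 9 = -12 dBFS.
That's 10 dB above the -22 dBFS threshold.
Before 2:1 compression the overshoot was 10 × 2 = 20 dB, so input = -22 + 20 = -2 dBFS.

-2 dBFS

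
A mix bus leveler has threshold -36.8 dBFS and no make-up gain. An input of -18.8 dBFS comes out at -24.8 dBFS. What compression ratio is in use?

Input overshoot = -18.8 − (-36.8) = 18 dB; output overshoot = -24.8 − (-36.8) = 12 dB.
Ratio = 18 / 12 = 1.5.

1.5:1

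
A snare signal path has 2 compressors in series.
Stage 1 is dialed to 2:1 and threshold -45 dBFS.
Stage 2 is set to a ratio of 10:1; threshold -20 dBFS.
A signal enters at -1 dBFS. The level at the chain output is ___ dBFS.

Stage 1: 44 dB above -45 dBFS, reduced 2:1 to 22 dB above → -23 dBFS.
Stage 2: -23 dBFS ≤ -20 dBFS, so stage 2 doesn't engage; output -23 dBFS.

-23 dBFS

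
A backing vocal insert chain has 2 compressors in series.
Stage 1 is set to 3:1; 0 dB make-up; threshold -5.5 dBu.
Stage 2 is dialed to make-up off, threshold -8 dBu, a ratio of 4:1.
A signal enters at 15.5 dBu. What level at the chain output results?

Stage 1: overshoot 21 dB → 21/3 = 7 dB → 1.5 dBu.
Stage 2: 1.5 dBu is 9.5 dB over -8 dBu; at 4:1 that becomes 2.375 dB over, giving -5.625 dBu.

-5.625 dBu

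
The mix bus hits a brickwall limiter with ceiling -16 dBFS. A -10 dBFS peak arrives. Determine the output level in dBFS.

At ∞:1, everything above -16 dBFS is held at the ceiling.

-16 dBFS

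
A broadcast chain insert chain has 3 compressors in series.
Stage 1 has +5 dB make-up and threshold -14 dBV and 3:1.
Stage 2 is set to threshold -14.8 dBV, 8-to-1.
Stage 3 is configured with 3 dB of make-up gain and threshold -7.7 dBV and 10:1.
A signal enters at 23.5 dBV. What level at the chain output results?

Stage 1: 23.5 dBV is 37.5 dB over -14 dBV; at 3:1 that becomes 12.5 dB over, giving -1.5 dBV; +5 dB make-up → 3.5 dBV.
Stage 2: 18.3 dB above -14.8 dBV, reduced 8:1 to 2.2875 dB above → -12.5125 dBV.
Stage 3: -12.5125 dBV is at or below the -7.7 dBV threshold — no compression; make-up brings it to -9.5125 dBV.

-9.5125 dBV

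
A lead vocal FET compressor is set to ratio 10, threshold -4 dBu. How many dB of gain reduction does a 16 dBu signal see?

16 dBu exceeds the threshold by 20 dB.
A 10:1 ratio leaves 2 dB of that excess.
GR = overshoot in − overshoot out = 20 − 2 = 18 dB.

18 dB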